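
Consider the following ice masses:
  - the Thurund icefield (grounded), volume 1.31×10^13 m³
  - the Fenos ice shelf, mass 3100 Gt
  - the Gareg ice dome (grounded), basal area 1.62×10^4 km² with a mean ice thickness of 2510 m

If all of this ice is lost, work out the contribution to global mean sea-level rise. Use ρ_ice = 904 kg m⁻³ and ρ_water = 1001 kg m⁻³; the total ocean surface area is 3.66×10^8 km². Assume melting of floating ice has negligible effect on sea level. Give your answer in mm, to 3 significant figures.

Thurund: 1.31×10^13 m³ × (904/1001) = 1.183×10^13 m³ of water.
The Fenos ice shelf is floating and already displaces its own weight of water, so its melt adds essentially nothing to sea level.
Gareg: ice volume = 1.62×10^4 km² × 2510 m = 4.066×10^4 km³; 4.066×10^4 × (904/1001) = 3.672×10^4 km³ of water.
Total added water ≈ 4.855×10^13 m³ over 3.66×10^14 m² → Δh = 0.133 m = 133 mm.

≈ 133 mm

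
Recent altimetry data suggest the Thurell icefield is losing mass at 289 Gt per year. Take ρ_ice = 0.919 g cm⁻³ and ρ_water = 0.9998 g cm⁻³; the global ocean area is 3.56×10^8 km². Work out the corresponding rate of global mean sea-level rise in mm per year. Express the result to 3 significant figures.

ρ_w = 0.9998 g cm⁻³ = 999.8 kg m⁻³. Annual water volume added = 289 Gt / ρ_w = 2.890×10^14 kg / 999.8 kg m⁻³ = 2.891×10^11 m³.
Δh per year = 2.891×10^11 / 3.56×10^14 = 8.12×10^-4 m = 0.812 mm.

≈ 0.812 mm/yr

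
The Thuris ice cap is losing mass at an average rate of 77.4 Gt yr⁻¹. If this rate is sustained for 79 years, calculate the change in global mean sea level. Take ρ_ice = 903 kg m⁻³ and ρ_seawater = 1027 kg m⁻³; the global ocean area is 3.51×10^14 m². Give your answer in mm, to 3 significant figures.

Total mass lost = 77.4 Gt/yr × 79 yr = 6115 Gt = 6.115×10^15 kg.
ρ_w = 1027 kg m⁻³, so water volume = 6.115×10^15 / 1027 = 5.954×10^12 m³.
Δh = 5.954×10^12 / 3.51×10^14 = 0.0170 m = 17.0 mm.

≈ 17.0 mm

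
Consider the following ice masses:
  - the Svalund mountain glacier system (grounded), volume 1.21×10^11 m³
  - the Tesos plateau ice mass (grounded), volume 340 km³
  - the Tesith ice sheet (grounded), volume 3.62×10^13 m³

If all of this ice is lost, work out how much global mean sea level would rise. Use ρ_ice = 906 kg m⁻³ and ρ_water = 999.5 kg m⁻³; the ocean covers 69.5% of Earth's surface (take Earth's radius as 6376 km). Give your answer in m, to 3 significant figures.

≈ 0.0936 m

Svalund: 1.21×10^11 m³ × (906/999.5) = 1.097×10^11 m³ of water.
Tesos: 340 km³ × (906/999.5) = 308.2 km³ of water.
Tesith: 3.62×10^13 m³ × (906/999.5) = 3.281×10^13 m³ of water.
Total added water ≈ 3.323×10^13 m³ over 3.55×10^14 m² → Δh = 0.0936 m.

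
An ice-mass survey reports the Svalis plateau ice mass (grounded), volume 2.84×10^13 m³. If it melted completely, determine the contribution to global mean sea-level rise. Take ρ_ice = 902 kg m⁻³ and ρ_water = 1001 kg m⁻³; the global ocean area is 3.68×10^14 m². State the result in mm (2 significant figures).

≈ 70 mm

Svalis: 2.84×10^13 m³ × (902/1001) = 2.559×10^13 m³ of water.
Spread over 3.68×10^14 m² of ocean, Δh = 2.559×10^13 / 3.68×10^14 = 0.0695 m = 70 mm.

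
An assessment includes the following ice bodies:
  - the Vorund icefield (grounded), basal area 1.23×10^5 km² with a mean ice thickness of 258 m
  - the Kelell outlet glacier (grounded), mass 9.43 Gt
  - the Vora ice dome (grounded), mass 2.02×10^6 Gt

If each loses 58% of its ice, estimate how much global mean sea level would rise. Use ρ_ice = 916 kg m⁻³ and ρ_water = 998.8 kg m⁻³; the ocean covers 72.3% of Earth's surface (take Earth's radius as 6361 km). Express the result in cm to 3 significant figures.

≈ 324 cm

Vorund: ice volume = 1.23×10^5 km² × 258 m = 3.173×10^4 km³; 0.58 × 3.173×10^4 × (916/998.8) = 1.688×10^4 km³ of water.
Kelell: 0.58 × 9.43 Gt = 5.469×10^12 kg; dividing by ρ_w = 998.8 kg m⁻³ gives 5.476×10^9 m³ of water.
Vora: 0.58 × 2.02×10^6 Gt = 1.172×10^18 kg; dividing by ρ_w = 998.8 kg m⁻³ gives 1.173×10^15 m³ of water.
Total added water ≈ 1.190×10^15 m³ over 3.68×10^14 m² → Δh = 3.24 m = 324 cm.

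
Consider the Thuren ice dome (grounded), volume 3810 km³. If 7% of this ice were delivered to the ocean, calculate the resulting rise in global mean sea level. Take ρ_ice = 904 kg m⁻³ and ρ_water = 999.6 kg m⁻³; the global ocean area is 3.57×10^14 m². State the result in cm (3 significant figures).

Thuren: 0.07 × 3810 km³ × (904/999.6) = 241.2 km³ of water.
Spread over 3.57×10^14 m² of ocean, Δh = 2.412×10^11 / 3.57×10^14 = 6.76×10^-4 m = 0.0676 cm.

≈ 0.0676 cm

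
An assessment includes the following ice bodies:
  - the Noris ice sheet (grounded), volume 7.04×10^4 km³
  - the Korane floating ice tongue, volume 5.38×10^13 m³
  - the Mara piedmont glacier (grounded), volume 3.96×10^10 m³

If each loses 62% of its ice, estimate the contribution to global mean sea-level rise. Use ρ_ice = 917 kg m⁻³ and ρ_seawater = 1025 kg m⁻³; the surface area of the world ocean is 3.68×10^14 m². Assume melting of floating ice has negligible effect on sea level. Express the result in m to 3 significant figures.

Noris: 0.62 × 7.04×10^4 km³ × (917/1025) = 3.905×10^4 km³ of water.
The Korane floating ice tongue is floating and already displaces its own weight of water, so its melt adds essentially nothing to sea level.
Mara: 0.62 × 3.96×10^10 m³ × (917/1025) = 2.197×10^10 m³ of water.
Total added water ≈ 3.907×10^13 m³ over 3.68×10^14 m² → Δh = 0.106 m.

≈ 0.106 m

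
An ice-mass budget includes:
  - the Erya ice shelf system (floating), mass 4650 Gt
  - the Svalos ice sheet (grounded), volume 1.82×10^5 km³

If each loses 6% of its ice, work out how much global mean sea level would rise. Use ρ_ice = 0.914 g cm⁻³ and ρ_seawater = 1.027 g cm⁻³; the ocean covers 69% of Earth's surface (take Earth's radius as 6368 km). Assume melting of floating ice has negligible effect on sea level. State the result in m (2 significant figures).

≈ 0.028 m

The Erya ice shelf system is floating and already displaces its own weight of water, so its melt adds essentially nothing to sea level.
Svalos: 0.06 × 1.82×10^5 km³ × (914/1027) = 9718 km³ of water.
Total added water ≈ 9.718×10^12 m³ over 3.52×10^14 m² → Δh = 0.0276 m.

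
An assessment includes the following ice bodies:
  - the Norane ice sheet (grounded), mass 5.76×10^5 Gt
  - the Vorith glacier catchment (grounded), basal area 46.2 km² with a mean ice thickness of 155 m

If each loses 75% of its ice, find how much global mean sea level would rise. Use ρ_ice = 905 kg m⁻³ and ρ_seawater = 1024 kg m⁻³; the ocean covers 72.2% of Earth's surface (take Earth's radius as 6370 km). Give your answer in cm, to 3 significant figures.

Norane: 0.75 × 5.76×10^5 Gt = 4.320×10^17 kg; dividing by ρ_w = 1024 kg m⁻³ gives 4.219×10^14 m³ of water.
Vorith: ice volume = 46.2 km² × 155 m = 7.161 km³; 0.75 × 7.161 × (905/1024) = 4.747 km³ of water.
Total added water ≈ 4.219×10^14 m³ over 3.68×10^14 m² → Δh = 1.15 m = 115 cm.

≈ 115 cm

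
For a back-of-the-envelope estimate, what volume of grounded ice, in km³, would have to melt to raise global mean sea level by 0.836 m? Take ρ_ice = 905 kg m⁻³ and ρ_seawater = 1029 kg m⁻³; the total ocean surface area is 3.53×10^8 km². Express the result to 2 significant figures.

≈ 3.4×10^5 km³

Required water volume = Δh × A = 0.836 m × 3.53×10^14 m² = 2.951×10^14 m³ = 2.951×10^5 km³.
Ice volume = water volume × ρ_w/ρ_ice = 2.951×10^5 × 1029/905 = 3.4×10^5 km³.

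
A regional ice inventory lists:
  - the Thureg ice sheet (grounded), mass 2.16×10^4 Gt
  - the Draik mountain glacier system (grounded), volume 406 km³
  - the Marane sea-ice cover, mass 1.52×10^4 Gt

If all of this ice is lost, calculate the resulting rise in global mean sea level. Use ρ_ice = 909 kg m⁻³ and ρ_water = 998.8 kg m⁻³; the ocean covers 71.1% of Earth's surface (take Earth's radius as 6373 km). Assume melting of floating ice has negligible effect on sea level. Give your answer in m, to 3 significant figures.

Thureg: 2.16×10^4 Gt = 2.160×10^16 kg; dividing by ρ_w = 998.8 kg m⁻³ gives 2.163×10^13 m³ of water.
Draik: 406 km³ × (909/998.8) = 369.5 km³ of water.
The Marane sea-ice cover is floating and already displaces its own weight of water, so its melt adds essentially nothing to sea level.
Total added water ≈ 2.200×10^13 m³ over 3.63×10^14 m² → Δh = 0.0606 m.

≈ 0.0606 m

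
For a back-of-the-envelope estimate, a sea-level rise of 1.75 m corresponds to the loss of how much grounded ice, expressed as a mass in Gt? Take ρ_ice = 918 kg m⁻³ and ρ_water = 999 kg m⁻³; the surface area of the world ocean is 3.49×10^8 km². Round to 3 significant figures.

≈ 6.10×10^5 Gt

Required water volume = Δh × A = 1.75 m × 3.49×10^14 m² = 6.108×10^14 m³.
ρ_w = 999 kg m⁻³, so the mass of water = 6.108×10^14 m³ × 999 kg m⁻³ = 6.101×10^17 kg = 6.10×10^5 Gt (and the same mass of ice, by conservation).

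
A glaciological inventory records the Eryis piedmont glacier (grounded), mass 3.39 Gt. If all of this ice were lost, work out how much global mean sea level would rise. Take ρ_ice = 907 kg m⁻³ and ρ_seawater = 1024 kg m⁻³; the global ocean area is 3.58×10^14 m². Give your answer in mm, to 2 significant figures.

Eryis: 3.39 Gt = 3.390×10^12 kg; dividing by ρ_w = 1024 kg m⁻³ gives 3.311×10^9 m³ of water.
Spread over 3.58×10^14 m² of ocean, Δh = 3.311×10^9 / 3.58×10^14 = 9.25×10^-6 m = 9.2×10^-3 mm.

≈ 9.2×10^-3 mm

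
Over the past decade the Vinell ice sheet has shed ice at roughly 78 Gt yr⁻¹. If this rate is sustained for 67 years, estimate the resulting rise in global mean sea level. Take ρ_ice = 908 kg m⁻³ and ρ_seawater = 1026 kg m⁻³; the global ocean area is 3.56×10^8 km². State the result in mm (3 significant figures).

≈ 14.3 mm

Total mass lost = 78 Gt/yr × 67 yr = 5226 Gt = 5.226×10^15 kg.
ρ_w = 1026 kg m⁻³, so water volume = 5.226×10^15 / 1026 = 5.094×10^12 m³.
Δh = 5.094×10^12 / 3.56×10^14 = 0.0143 m = 14.3 mm.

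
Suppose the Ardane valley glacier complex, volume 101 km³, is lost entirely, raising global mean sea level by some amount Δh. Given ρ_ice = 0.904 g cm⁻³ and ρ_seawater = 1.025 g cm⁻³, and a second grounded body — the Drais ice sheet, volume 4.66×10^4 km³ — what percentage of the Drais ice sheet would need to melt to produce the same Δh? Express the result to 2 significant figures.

≈ 0.22 %

Equal sea-level rise means equal mass of meltwater, i.e. equal mass of ice lost.
Ice mass of Ardane: 9.130×10^13 kg; ice mass of Drais: 4.213×10^16 kg.
Fraction required = 9.130×10^13 / 4.213×10^16 = 2.17×10^-3 → 0.22 %.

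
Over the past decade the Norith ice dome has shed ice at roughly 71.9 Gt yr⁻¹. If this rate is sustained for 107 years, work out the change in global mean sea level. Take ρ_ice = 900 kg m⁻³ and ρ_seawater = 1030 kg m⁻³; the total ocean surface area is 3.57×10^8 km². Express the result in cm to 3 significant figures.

≈ 2.09 cm

Total mass lost = 71.9 Gt/yr × 107 yr = 7693 Gt = 7.693×10^15 kg.
ρ_w = 1030 kg m⁻³, so water volume = 7.693×10^15 / 1030 = 7.469×10^12 m³.
Δh = 7.469×10^12 / 3.57×10^14 = 0.0209 m = 2.09 cm.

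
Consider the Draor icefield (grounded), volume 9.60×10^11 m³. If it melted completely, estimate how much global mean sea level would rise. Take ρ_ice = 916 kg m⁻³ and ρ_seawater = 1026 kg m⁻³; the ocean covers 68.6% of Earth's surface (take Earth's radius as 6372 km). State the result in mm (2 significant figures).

Draor: 9.60×10^11 m³ × (916/1026) = 8.571×10^11 m³ of water.
Spread over 3.50×10^14 m² of ocean, Δh = 8.571×10^11 / 3.50×10^14 = 2.45×10^-3 m = 2.4 mm.

≈ 2.4 mm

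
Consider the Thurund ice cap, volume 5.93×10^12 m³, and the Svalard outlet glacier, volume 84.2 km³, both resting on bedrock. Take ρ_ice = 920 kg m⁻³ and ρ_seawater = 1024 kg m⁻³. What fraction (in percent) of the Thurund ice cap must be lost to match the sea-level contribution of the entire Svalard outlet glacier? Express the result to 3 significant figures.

≈ 1.42 %

Equal sea-level rise means equal mass of meltwater, i.e. equal mass of ice lost.
Ice mass of Svalard: 7.746×10^13 kg; ice mass of Thurund: 5.456×10^15 kg.
Fraction required = 7.746×10^13 / 5.456×10^15 = 0.0142 → 1.42 %.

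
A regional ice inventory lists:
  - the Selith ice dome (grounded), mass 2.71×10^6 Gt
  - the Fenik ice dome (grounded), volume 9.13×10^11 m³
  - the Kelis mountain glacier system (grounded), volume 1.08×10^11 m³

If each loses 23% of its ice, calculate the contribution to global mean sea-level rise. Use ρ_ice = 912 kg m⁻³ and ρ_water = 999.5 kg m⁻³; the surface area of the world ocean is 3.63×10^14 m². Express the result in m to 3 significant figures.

Selith: 0.23 × 2.71×10^6 Gt = 6.233×10^17 kg; dividing by ρ_w = 999.5 kg m⁻³ gives 6.236×10^14 m³ of water.
Fenik: 0.23 × 9.13×10^11 m³ × (912/999.5) = 1.916×10^11 m³ of water.
Kelis: 0.23 × 1.08×10^11 m³ × (912/999.5) = 2.267×10^10 m³ of water.
Total added water ≈ 6.238×10^14 m³ over 3.63×10^14 m² → Δh = 1.72 m.

≈ 1.72 m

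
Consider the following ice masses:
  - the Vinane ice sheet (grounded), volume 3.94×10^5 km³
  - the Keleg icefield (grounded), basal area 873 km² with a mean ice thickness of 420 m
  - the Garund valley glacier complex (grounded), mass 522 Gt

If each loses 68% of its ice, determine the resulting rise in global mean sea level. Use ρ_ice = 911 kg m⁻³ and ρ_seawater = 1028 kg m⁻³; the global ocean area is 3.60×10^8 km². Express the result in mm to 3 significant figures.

≈ 661 mm

Vinane: 0.68 × 3.94×10^5 km³ × (911/1028) = 2.374×10^5 km³ of water.
Keleg: ice volume = 873 km² × 420 m = 366.7 km³; 0.68 × 366.7 × (911/1028) = 221.0 km³ of water.
Garund: 0.68 × 522 Gt = 3.550×10^14 kg; dividing by ρ_w = 1028 kg m⁻³ gives 3.453×10^11 m³ of water.
Total added water ≈ 2.380×10^14 m³ over 3.60×10^14 m² → Δh = 0.661 m = 661 mm.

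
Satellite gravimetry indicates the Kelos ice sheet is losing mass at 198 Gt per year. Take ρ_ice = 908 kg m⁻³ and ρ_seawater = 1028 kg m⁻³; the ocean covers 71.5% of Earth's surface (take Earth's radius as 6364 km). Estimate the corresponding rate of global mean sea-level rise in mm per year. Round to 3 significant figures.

ρ_w = 1028 kg m⁻³. Annual water volume added = 198 Gt / ρ_w = 1.980×10^14 kg / 1028 kg m⁻³ = 1.926×10^11 m³.
Δh per year = 1.926×10^11 / 3.64×10^14 = 5.29×10^-4 m = 0.529 mm.

≈ 0.529 mm/yr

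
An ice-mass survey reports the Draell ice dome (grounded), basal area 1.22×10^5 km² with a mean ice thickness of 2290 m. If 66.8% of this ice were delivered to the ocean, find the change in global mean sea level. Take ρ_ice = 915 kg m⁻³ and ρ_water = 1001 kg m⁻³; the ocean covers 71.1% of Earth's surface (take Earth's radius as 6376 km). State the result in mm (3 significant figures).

Draell: ice volume = 1.22×10^5 km² × 2290 m = 2.794×10^5 km³; 0.668 × 2.794×10^5 × (915/1001) = 1.706×10^5 km³ of water.
Spread over 3.63×10^14 m² of ocean, Δh = 1.706×10^14 / 3.63×10^14 = 0.470 m = 470 mm.

≈ 470 mm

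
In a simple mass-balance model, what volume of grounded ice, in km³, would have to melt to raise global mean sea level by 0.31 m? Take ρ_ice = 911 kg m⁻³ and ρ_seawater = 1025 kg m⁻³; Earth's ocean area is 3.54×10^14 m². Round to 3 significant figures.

Required water volume = Δh × A = 0.31 m × 3.54×10^14 m² = 1.097×10^14 m³ = 1.097×10^5 km³.
Ice volume = water volume × ρ_w/ρ_ice = 1.097×10^5 × 1025/911 = 1.23×10^5 km³.

≈ 1.23×10^5 km³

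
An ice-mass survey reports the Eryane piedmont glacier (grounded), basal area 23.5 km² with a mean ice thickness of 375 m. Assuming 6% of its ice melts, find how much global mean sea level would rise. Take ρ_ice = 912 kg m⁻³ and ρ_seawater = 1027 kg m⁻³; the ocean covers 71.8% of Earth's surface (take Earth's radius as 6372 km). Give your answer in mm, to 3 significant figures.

≈ 1.28×10^-3 mm

Eryane: ice volume = 23.5 km² × 375 m = 8.812 km³; 0.06 × 8.812 × (912/1027) = 0.4695 km³ of water.
Spread over 3.66×10^14 m² of ocean, Δh = 4.695×10^8 / 3.66×10^14 = 1.28×10^-6 m = 1.28×10^-3 mm.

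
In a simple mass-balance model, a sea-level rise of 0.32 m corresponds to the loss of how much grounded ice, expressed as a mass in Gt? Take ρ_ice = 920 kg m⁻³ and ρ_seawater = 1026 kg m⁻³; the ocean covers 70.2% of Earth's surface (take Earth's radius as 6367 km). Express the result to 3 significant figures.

Required water volume = Δh × A = 0.32 m × 3.58×10^14 m² = 1.144×10^14 m³.
ρ_w = 1026 kg m⁻³, so the mass of water = 1.144×10^14 m³ × 1026 kg m⁻³ = 1.174×10^17 kg = 1.17×10^5 Gt (and the same mass of ice, by conservation).

≈ 1.17×10^5 Gt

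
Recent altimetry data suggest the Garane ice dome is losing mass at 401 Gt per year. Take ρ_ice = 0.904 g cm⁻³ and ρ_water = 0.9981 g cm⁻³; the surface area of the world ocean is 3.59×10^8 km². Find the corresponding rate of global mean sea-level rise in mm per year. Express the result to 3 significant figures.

≈ 1.12 mm/yr

ρ_w = 0.9981 g cm⁻³ = 998.1 kg m⁻³. Annual water volume added = 401 Gt / ρ_w = 4.010×10^14 kg / 998.1 kg m⁻³ = 4.018×10^11 m³.
Δh per year = 4.018×10^11 / 3.59×10^14 = 1.12×10^-3 m = 1.12 mm.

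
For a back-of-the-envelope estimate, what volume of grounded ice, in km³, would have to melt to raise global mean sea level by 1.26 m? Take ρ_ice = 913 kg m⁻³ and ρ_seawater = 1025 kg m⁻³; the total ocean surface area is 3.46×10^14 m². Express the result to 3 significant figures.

Required water volume = Δh × A = 1.26 m × 3.46×10^14 m² = 4.360×10^14 m³ = 4.360×10^5 km³.
Ice volume = water volume × ρ_w/ρ_ice = 4.360×10^5 × 1025/913 = 4.89×10^5 km³.

≈ 4.89×10^5 km³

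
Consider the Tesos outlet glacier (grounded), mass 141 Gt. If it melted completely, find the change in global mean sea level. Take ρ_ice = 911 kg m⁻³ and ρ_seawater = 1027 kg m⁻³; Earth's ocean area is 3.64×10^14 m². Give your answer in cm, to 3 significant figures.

≈ 0.0377 cm

Tesos: 141 Gt = 1.410×10^14 kg; dividing by ρ_w = 1027 kg m⁻³ gives 1.373×10^11 m³ of water.
Spread over 3.64×10^14 m² of ocean, Δh = 1.373×10^11 / 3.64×10^14 = 3.77×10^-4 m = 0.0377 cm.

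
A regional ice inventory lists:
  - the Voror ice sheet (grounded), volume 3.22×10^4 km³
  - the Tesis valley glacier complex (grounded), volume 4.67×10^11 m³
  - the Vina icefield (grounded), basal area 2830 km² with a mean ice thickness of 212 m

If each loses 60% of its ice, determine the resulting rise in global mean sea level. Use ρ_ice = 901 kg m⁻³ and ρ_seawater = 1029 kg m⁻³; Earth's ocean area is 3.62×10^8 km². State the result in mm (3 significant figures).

≈ 48.3 mm

Voror: 0.6 × 3.22×10^4 km³ × (901/1029) = 1.692×10^4 km³ of water.
Tesis: 0.6 × 4.67×10^11 m³ × (901/1029) = 2.453×10^11 m³ of water.
Vina: ice volume = 2830 km² × 212 m = 600.0 km³; 0.6 × 600.0 × (901/1029) = 315.2 km³ of water.
Total added water ≈ 1.748×10^13 m³ over 3.62×10^14 m² → Δh = 0.0483 m = 48.3 mm.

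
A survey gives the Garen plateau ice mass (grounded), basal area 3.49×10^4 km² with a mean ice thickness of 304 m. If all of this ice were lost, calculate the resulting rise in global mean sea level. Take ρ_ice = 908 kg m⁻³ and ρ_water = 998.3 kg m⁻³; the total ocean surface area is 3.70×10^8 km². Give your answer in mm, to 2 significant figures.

≈ 26 mm

Garen: ice volume = 3.49×10^4 km² × 304 m = 1.061×10^4 km³; 1.061×10^4 × (908/998.3) = 9650 km³ of water.
Spread over 3.70×10^14 m² of ocean, Δh = 9.650×10^12 / 3.70×10^14 = 0.0261 m = 26 mm.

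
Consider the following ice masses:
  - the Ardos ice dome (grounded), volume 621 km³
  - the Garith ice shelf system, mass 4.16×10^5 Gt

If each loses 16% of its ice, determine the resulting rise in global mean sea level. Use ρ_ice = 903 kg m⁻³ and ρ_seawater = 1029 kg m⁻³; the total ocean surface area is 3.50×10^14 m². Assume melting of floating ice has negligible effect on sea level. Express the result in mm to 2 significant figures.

≈ 0.25 mm

Ardos: 0.16 × 621 km³ × (903/1029) = 87.19 km³ of water.
The Garith ice shelf system is floating and already displaces its own weight of water, so its melt adds essentially nothing to sea level.
Total added water ≈ 8.719×10^10 m³ over 3.50×10^14 m² → Δh = 2.49×10^-4 m = 0.25 mm.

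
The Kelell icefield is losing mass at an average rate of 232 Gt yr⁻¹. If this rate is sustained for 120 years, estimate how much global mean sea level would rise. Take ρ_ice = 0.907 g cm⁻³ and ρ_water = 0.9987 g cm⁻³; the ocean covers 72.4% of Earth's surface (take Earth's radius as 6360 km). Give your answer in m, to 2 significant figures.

Total mass lost = 232 Gt/yr × 120 yr = 2.784×10^4 Gt = 2.784×10^16 kg.
ρ_w = 0.9987 g cm⁻³ = 998.7 kg m⁻³, so water volume = 2.784×10^16 / 998.7 = 2.788×10^13 m³.
Δh = 2.788×10^13 / 3.68×10^14 = 0.0757 m.

≈ 0.076 m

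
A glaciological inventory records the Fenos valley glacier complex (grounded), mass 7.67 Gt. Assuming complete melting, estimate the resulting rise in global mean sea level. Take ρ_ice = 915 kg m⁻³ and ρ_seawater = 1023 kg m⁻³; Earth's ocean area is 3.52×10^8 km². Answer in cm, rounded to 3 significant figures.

≈ 2.13×10^-3 cm

Fenos: 7.67 Gt = 7.670×10^12 kg; dividing by ρ_w = 1023 kg m⁻³ gives 7.498×10^9 m³ of water.
Spread over 3.52×10^14 m² of ocean, Δh = 7.498×10^9 / 3.52×10^14 = 2.13×10^-5 m = 2.13×10^-3 cm.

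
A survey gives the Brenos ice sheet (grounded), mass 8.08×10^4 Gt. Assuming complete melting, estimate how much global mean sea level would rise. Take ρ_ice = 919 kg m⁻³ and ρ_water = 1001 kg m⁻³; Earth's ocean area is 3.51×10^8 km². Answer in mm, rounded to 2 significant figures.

≈ 230 mm

Brenos: 8.08×10^4 Gt = 8.080×10^16 kg; dividing by ρ_w = 1001 kg m⁻³ gives 8.072×10^13 m³ of water.
Spread over 3.51×10^14 m² of ocean, Δh = 8.072×10^13 / 3.51×10^14 = 0.230 m = 230 mm.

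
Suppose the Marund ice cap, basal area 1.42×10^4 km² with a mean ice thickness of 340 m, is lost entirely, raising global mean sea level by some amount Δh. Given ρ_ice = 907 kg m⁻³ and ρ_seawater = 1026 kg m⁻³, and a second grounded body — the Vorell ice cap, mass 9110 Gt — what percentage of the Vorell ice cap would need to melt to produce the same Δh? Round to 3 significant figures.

Equal sea-level rise means equal mass of meltwater, i.e. equal mass of ice lost.
Ice mass of Marund: 4.379×10^15 kg; ice mass of Vorell: 9.110×10^15 kg.
Fraction required = 4.379×10^15 / 9.110×10^15 = 0.481 → 48.1 %.

≈ 48.1 %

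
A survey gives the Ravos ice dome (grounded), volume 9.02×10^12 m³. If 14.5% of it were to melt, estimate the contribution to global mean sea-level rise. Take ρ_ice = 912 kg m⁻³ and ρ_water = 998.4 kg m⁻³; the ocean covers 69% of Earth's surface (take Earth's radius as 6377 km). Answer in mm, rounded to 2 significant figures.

≈ 3.4 mm

Ravos: 0.145 × 9.02×10^12 m³ × (912/998.4) = 1.195×10^12 m³ of water.
Spread over 3.53×10^14 m² of ocean, Δh = 1.195×10^12 / 3.53×10^14 = 3.39×10^-3 m = 3.4 mm.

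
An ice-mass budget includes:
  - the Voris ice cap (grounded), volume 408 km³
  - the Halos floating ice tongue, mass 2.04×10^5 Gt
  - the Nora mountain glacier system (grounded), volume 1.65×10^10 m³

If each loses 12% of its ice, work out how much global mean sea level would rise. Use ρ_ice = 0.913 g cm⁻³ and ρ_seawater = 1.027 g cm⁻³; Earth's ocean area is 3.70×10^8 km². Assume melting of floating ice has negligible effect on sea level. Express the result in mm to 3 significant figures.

Voris: 0.12 × 408 km³ × (913/1027) = 43.53 km³ of water.
The Halos floating ice tongue is floating and already displaces its own weight of water, so its melt adds essentially nothing to sea level.
Nora: 0.12 × 1.65×10^10 m³ × (913/1027) = 1.760×10^9 m³ of water.
Total added water ≈ 4.529×10^10 m³ over 3.70×10^14 m² → Δh = 1.22×10^-4 m = 0.122 mm.

≈ 0.122 mm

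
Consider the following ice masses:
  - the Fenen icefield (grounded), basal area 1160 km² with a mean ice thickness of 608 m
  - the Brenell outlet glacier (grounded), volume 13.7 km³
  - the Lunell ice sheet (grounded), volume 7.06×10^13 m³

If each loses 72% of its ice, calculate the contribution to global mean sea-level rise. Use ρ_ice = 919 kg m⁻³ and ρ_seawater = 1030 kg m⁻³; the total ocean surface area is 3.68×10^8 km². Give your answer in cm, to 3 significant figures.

Fenen: ice volume = 1160 km² × 608 m = 705.3 km³; 0.72 × 705.3 × (919/1030) = 453.1 km³ of water.
Brenell: 0.72 × 13.7 km³ × (919/1030) = 8.801 km³ of water.
Lunell: 0.72 × 7.06×10^13 m³ × (919/1030) = 4.535×10^13 m³ of water.
Total added water ≈ 4.582×10^13 m³ over 3.68×10^14 m² → Δh = 0.124 m = 12.4 cm.

≈ 12.4 cm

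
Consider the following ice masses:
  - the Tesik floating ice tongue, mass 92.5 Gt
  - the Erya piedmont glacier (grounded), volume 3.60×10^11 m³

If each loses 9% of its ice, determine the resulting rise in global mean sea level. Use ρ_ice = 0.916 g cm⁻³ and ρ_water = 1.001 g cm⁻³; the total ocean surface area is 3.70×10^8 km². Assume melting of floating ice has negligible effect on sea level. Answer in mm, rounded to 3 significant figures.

≈ 0.0801 mm

The Tesik floating ice tongue is floating and already displaces its own weight of water, so its melt adds essentially nothing to sea level.
Erya: 0.09 × 3.60×10^11 m³ × (916/1001) = 2.965×10^10 m³ of water.
Total added water ≈ 2.965×10^10 m³ over 3.70×10^14 m² → Δh = 8.01×10^-5 m = 0.0801 mm.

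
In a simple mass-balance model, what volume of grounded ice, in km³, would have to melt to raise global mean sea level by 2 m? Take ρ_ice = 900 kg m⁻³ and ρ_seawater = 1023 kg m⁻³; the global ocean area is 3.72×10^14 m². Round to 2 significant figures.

≈ 8.5×10^5 km³

Required water volume = Δh × A = 2 m × 3.72×10^14 m² = 7.440×10^14 m³ = 7.440×10^5 km³.
Ice volume = water volume × ρ_w/ρ_ice = 7.440×10^5 × 1023/900 = 8.5×10^5 km³.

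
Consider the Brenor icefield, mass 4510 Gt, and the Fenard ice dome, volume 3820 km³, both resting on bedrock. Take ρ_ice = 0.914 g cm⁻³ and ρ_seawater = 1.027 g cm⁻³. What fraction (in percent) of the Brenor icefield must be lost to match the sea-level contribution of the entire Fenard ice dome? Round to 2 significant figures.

Equal sea-level rise means equal mass of meltwater, i.e. equal mass of ice lost.
Ice mass of Fenard: 3.491×10^15 kg; ice mass of Brenor: 4.510×10^15 kg.
Fraction required = 3.491×10^15 / 4.510×10^15 = 0.774 → 77 %.

≈ 77 %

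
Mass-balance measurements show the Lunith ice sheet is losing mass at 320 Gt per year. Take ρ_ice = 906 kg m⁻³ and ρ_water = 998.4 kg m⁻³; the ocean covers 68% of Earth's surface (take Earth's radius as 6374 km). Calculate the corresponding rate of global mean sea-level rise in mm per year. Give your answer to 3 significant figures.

ρ_w = 998.4 kg m⁻³. Annual water volume added = 320 Gt / ρ_w = 3.200×10^14 kg / 998.4 kg m⁻³ = 3.205×10^11 m³.
Δh per year = 3.205×10^11 / 3.47×10^14 = 9.23×10^-4 m = 0.923 mm.

≈ 0.923 mm/yr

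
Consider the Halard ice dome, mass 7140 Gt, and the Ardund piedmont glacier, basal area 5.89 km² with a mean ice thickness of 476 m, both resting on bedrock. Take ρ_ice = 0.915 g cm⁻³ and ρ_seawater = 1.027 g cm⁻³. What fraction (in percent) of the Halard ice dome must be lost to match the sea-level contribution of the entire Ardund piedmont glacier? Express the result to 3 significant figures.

≈ 0.0359 %

Equal sea-level rise means equal mass of meltwater, i.e. equal mass of ice lost.
Ice mass of Ardund: 2.565×10^12 kg; ice mass of Halard: 7.140×10^15 kg.
Fraction required = 2.565×10^12 / 7.140×10^15 = 3.59×10^-4 → 0.0359 %.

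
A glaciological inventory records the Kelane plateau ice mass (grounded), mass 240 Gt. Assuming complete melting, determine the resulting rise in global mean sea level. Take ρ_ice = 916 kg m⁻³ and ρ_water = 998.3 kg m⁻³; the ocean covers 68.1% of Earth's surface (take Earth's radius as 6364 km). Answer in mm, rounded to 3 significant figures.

≈ 0.694 mm

Kelane: 240 Gt = 2.400×10^14 kg; dividing by ρ_w = 998.3 kg m⁻³ gives 2.404×10^11 m³ of water.
Spread over 3.47×10^14 m² of ocean, Δh = 2.404×10^11 / 3.47×10^14 = 6.94×10^-4 m = 0.694 mm.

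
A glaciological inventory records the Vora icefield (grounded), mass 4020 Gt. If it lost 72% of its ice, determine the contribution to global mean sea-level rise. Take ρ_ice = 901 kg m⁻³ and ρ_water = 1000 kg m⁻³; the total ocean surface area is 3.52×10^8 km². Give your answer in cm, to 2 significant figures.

≈ 0.82 cm

Vora: 0.72 × 4020 Gt = 2.894×10^15 kg; dividing by ρ_w = 1000 kg m⁻³ gives 2.894×10^12 m³ of water.
Spread over 3.52×10^14 m² of ocean, Δh = 2.894×10^12 / 3.52×10^14 = 8.22×10^-3 m = 0.82 cm.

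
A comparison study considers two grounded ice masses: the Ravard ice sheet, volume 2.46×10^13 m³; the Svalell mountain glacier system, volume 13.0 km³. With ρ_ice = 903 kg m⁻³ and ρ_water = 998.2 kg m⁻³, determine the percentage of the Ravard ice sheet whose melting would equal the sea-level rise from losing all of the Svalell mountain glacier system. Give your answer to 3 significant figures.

≈ 0.0528 %

Equal sea-level rise means equal mass of meltwater, i.e. equal mass of ice lost.
Ice mass of Svalell: 1.174×10^13 kg; ice mass of Ravard: 2.221×10^16 kg.
Fraction required = 1.174×10^13 / 2.221×10^16 = 5.28×10^-4 → 0.0528 %.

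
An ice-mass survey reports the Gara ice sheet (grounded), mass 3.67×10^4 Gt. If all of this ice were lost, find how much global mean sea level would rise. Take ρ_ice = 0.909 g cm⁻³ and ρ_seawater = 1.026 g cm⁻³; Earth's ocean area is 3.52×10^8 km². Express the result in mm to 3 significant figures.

Gara: 3.67×10^4 Gt = 3.670×10^16 kg; dividing by ρ_w = 1.026 g cm⁻³ = 1026 kg m⁻³ gives 3.577×10^13 m³ of water.
Spread over 3.52×10^14 m² of ocean, Δh = 3.577×10^13 / 3.52×10^14 = 0.102 m = 102 mm.

≈ 102 mm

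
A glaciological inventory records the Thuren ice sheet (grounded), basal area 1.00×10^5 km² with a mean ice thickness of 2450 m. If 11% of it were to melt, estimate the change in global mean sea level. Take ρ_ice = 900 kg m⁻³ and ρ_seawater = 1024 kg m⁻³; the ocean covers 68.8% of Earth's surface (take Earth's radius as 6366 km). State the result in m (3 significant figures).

Thuren: ice volume = 1.00×10^5 km² × 2450 m = 2.450×10^5 km³; 0.11 × 2.450×10^5 × (900/1024) = 2.369×10^4 km³ of water.
Spread over 3.50×10^14 m² of ocean, Δh = 2.369×10^13 / 3.50×10^14 = 0.0676 m.

≈ 0.0676 m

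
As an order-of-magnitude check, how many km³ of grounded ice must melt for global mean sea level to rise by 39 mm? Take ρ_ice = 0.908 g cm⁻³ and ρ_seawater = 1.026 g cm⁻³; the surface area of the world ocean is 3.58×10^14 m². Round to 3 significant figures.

Required water volume = Δh × A = 0.039 m × 3.58×10^14 m² = 1.396×10^13 m³ = 1.396×10^4 km³.
Ice volume = water volume × ρ_w/ρ_ice = 1.396×10^4 × 1026/908 = 1.58×10^4 km³.

≈ 1.58×10^4 km³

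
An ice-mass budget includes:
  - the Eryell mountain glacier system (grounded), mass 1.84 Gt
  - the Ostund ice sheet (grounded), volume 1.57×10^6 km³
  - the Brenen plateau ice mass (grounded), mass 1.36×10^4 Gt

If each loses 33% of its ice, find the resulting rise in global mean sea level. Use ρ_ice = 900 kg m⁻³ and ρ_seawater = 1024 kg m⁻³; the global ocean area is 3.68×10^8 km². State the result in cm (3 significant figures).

≈ 125 cm

Eryell: 0.33 × 1.84 Gt = 6.072×10^11 kg; dividing by ρ_w = 1024 kg m⁻³ gives 5.930×10^8 m³ of water.
Ostund: 0.33 × 1.57×10^6 km³ × (900/1024) = 4.554×10^5 km³ of water.
Brenen: 0.33 × 1.36×10^4 Gt = 4.488×10^15 kg; dividing by ρ_w = 1024 kg m⁻³ gives 4.383×10^12 m³ of water.
Total added water ≈ 4.597×10^14 m³ over 3.68×10^14 m² → Δh = 1.25 m = 125 cm.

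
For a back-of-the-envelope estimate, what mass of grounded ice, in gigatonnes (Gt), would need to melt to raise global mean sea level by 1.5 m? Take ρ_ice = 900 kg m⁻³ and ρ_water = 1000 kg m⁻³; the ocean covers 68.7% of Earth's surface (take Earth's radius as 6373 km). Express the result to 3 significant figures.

≈ 5.26×10^5 Gt

Required water volume = Δh × A = 1.5 m × 3.51×10^14 m² = 5.260×10^14 m³.
ρ_w = 1000 kg m⁻³, so the mass of water = 5.260×10^14 m³ × 1000 kg m⁻³ = 5.260×10^17 kg = 5.26×10^5 Gt (and the same mass of ice, by conservation).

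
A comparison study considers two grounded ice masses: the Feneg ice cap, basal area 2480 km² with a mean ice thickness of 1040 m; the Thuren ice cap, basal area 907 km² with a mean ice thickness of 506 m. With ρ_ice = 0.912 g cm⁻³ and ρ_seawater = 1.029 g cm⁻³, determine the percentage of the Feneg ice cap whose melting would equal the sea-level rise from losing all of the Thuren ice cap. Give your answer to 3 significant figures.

≈ 17.8 %

Equal sea-level rise means equal mass of meltwater, i.e. equal mass of ice lost.
Ice mass of Thuren: 4.186×10^14 kg; ice mass of Feneg: 2.352×10^15 kg.
Fraction required = 4.186×10^14 / 2.352×10^15 = 0.178 → 17.8 %.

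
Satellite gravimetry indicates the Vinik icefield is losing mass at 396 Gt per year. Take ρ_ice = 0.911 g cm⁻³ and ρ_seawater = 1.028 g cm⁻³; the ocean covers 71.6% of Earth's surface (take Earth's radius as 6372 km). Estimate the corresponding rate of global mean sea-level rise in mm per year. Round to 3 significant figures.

≈ 1.05 mm/yr

ρ_w = 1.028 g cm⁻³ = 1028 kg m⁻³. Annual water volume added = 396 Gt / ρ_w = 3.960×10^14 kg / 1028 kg m⁻³ = 3.852×10^11 m³.
Δh per year = 3.852×10^11 / 3.65×10^14 = 1.05×10^-3 m = 1.05 mm.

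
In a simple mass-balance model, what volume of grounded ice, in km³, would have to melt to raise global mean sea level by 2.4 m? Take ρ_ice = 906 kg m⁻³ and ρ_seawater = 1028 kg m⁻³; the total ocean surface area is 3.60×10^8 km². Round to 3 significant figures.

≈ 9.80×10^5 km³

Required water volume = Δh × A = 2.4 m × 3.60×10^14 m² = 8.640×10^14 m³ = 8.640×10^5 km³.
Ice volume = water volume × ρ_w/ρ_ice = 8.640×10^5 × 1028/906 = 9.80×10^5 km³.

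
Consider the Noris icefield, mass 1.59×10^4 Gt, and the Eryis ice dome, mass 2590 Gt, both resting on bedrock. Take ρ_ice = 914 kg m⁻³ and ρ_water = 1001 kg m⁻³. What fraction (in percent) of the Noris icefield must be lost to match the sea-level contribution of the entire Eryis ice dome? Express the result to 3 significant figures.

Equal sea-level rise means equal mass of meltwater, i.e. equal mass of ice lost.
Ice mass of Eryis: 2.590×10^15 kg; ice mass of Noris: 1.590×10^16 kg.
Fraction required = 2.590×10^15 / 1.590×10^16 = 0.163 → 16.3 %.

≈ 16.3 %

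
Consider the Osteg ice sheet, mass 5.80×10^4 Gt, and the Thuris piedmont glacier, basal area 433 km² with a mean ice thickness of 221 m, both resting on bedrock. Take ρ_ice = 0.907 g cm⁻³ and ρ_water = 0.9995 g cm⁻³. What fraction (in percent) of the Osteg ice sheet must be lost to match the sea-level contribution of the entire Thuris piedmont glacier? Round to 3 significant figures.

≈ 0.150 %

Equal sea-level rise means equal mass of meltwater, i.e. equal mass of ice lost.
Ice mass of Thuris: 8.679×10^13 kg; ice mass of Osteg: 5.800×10^16 kg.
Fraction required = 8.679×10^13 / 5.800×10^16 = 1.50×10^-3 → 0.150 %.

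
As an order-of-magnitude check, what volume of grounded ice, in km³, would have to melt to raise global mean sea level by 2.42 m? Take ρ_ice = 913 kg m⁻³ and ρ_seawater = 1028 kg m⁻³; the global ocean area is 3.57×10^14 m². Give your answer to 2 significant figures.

≈ 9.7×10^5 km³

Required water volume = Δh × A = 2.42 m × 3.57×10^14 m² = 8.639×10^14 m³ = 8.639×10^5 km³.
Ice volume = water volume × ρ_w/ρ_ice = 8.639×10^5 × 1028/913 = 9.7×10^5 km³.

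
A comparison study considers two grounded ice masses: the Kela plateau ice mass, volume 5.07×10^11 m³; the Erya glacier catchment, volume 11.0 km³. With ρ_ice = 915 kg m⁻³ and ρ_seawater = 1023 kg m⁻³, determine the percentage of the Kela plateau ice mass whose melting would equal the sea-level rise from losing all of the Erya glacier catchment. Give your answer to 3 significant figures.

Equal sea-level rise means equal mass of meltwater, i.e. equal mass of ice lost.
Ice mass of Erya: 1.006×10^13 kg; ice mass of Kela: 4.639×10^14 kg.
Fraction required = 1.006×10^13 / 4.639×10^14 = 0.0217 → 2.17 %.

≈ 2.17 %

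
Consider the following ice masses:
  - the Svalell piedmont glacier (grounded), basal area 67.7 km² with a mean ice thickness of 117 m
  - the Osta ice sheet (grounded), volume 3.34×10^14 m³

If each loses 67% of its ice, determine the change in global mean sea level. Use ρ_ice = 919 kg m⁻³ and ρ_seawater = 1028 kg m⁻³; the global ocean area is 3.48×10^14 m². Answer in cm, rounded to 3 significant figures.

Svalell: ice volume = 67.7 km² × 117 m = 7.921 km³; 0.67 × 7.921 × (919/1028) = 4.744 km³ of water.
Osta: 0.67 × 3.34×10^14 m³ × (919/1028) = 2.001×10^14 m³ of water.
Total added water ≈ 2.001×10^14 m³ over 3.48×10^14 m² → Δh = 0.575 m = 57.5 cm.

≈ 57.5 cm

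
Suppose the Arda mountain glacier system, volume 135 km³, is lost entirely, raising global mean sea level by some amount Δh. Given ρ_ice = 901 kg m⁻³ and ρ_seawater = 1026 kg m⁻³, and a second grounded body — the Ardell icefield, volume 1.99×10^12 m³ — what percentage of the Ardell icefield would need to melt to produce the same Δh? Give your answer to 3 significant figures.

≈ 6.78 %

Equal sea-level rise means equal mass of meltwater, i.e. equal mass of ice lost.
Ice mass of Arda: 1.216×10^14 kg; ice mass of Ardell: 1.793×10^15 kg.
Fraction required = 1.216×10^14 / 1.793×10^15 = 0.0678 → 6.78 %.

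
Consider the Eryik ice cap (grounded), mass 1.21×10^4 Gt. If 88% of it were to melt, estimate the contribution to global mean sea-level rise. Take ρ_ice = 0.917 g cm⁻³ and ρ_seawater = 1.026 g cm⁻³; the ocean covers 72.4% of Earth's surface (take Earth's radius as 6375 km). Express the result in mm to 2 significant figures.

≈ 28 mm

Eryik: 0.88 × 1.21×10^4 Gt = 1.065×10^16 kg; dividing by ρ_w = 1.026 g cm⁻³ = 1026 kg m⁻³ gives 1.038×10^13 m³ of water.
Spread over 3.70×10^14 m² of ocean, Δh = 1.038×10^13 / 3.70×10^14 = 0.0281 m = 28 mm.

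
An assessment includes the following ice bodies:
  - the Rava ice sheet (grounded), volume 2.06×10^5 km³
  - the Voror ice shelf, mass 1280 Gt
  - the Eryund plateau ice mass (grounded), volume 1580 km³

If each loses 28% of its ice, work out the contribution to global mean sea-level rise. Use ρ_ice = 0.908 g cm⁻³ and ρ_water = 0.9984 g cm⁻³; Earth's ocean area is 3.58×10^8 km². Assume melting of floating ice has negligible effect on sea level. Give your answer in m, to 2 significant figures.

≈ 0.15 m

Rava: 0.28 × 2.06×10^5 km³ × (908/998.4) = 5.246×10^4 km³ of water.
The Voror ice shelf is floating and already displaces its own weight of water, so its melt adds essentially nothing to sea level.
Eryund: 0.28 × 1580 km³ × (908/998.4) = 402.3 km³ of water.
Total added water ≈ 5.286×10^13 m³ over 3.58×10^14 m² → Δh = 0.148 m.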